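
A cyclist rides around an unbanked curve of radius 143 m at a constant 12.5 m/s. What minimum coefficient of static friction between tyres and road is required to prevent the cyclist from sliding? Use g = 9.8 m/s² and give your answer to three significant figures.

0.111

Friction provides the centripetal force: μ_s m g = m v²/r, so μ_s = v²/(g r) = (12.50)²/(9.8 × 143) = 156.2/1401 = 0.1115.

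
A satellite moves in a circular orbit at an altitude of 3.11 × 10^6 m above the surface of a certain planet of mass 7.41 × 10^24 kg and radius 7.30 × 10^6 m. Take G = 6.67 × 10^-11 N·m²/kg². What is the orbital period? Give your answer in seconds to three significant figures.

r = R + h = 7.30 × 10^6 + 3.11 × 10^6 = 1.041 × 10^7 m. Gravity provides the centripetal force: G M m / r² = m v² / r ⇒ v = √(GM/r) = 6890 m/s.
T = 2πr/v = 2π × 1.041 × 10^7 / 6890 = 9493 s.

9490 s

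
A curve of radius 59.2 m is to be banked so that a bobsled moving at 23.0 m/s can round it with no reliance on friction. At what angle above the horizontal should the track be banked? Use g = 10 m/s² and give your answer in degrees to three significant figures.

41.8°

For a frictionless banked turn: horizontally N sinθ = mv²/r and vertically N cosθ = mg.
Dividing: tanθ = v²/(r g) = (23.0)²/(59.2 × 10.0) = 529.0/592.0 = 0.8936.
θ = arctan(0.8936) = 41.78°.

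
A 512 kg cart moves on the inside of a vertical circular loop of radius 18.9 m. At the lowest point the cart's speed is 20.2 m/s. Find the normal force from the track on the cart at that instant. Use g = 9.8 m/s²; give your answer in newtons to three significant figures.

16100 N

At the lowest point, N points up (toward the centre) and the weight mg points down (away from the centre), so the net inward force is N − mg = mv²/r.
N = m(v²/r + g) = 512 × ((20.2)²/18.9 + 9.8) = 512 × (21.59 + 9.8) = 512 × 31.39 = 16070 N.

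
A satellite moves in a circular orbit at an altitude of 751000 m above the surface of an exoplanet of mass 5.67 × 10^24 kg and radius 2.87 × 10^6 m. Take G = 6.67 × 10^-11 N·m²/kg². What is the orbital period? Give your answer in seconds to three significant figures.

r = R + h = 2.87 × 10^6 + 751000 = 3.621 × 10^6 m. Gravity provides the centripetal force: G M m / r² = m v² / r ⇒ v = √(GM/r) = 10220 m/s.
T = 2πr/v = 2π × 3.621 × 10^6 / 10220 = 2226 s.

2230 s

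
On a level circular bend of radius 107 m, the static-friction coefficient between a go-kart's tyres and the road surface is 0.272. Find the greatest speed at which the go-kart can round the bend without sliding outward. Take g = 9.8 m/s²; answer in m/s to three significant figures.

16.9 m/s

On a flat curve, static friction is the only horizontal force, so it must supply the full centripetal force: μ_s m g = m v²/r.
Mass cancels: v_max = √(μ_s g r) = √(0.272 × 9.8 × 107) = √285.2 = 16.89 m/s.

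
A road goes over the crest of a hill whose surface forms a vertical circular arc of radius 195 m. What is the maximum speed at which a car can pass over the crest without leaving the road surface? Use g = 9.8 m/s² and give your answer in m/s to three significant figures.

43.7 m/s

At the crest the centre of the circle is below the car, so the net downward (centripetal) force is mg − N = mv²/r.
The car leaves the road when N → 0, giving v_max = √(g r) = √(9.8 × 195) = 43.71 m/s.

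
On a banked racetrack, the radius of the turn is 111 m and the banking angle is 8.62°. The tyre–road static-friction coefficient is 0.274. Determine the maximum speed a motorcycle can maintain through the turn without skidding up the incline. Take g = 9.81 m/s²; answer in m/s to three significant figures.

At the maximum speed, friction acts down the slope at its limiting value f = μN. Radially (horizontal, toward centre): N sinθ + μN cosθ = mv²/r. Vertically: N cosθ − μN sinθ = mg.
Dividing: v² = r g (sinθ + μcosθ)/(cosθ − μsinθ).
sinθ + μcosθ = 0.1499 + 0.274×0.9887 = 0.4208; cosθ − μsinθ = 0.9887 − 0.274×0.1499 = 0.9476.
v² = 111 × 9.81 × 0.4208/0.9476 = 483.5 m²/s², so v = 21.99 m/s.

22.0 m/s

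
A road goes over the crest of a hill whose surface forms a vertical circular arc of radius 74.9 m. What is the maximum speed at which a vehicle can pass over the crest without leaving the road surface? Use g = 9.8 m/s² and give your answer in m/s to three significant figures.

27.1 m/s

At the crest the centre of the circle is below the vehicle, so the net downward (centripetal) force is mg − N = mv²/r.
The vehicle leaves the road when N → 0, giving v_max = √(g r) = √(9.8 × 74.9) = 27.09 m/s.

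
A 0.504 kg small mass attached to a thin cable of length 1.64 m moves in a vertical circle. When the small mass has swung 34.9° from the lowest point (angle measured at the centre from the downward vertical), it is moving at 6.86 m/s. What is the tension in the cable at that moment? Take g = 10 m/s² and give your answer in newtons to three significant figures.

Take the radial direction toward the centre of the circle as positive. The component of the weight along the string toward the centre is −mg cos φ (φ measured from the bottom), so Newton's second law along the string gives T − mg cos φ = m v²/r.
cos 34.9° = 0.8202, so T = m(v²/r + g cos φ) = 0.504 × ((6.86)²/1.64 + 10.0 × 0.8202) = 0.504 × (28.69 + (8.202)) = 0.504 × 36.90 = 18.60 N.

18.6 N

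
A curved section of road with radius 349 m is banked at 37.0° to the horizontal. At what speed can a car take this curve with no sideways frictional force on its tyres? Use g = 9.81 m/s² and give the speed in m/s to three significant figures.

50.8 m/s

On a frictionless banked curve, N sinθ = mv²/r and N cosθ = mg, so tanθ = v²/(rg).
v = √(r g tanθ) = √(349 × 9.81 × tan 37.0°) = √(349 × 9.81 × 0.7536) = √2580 = 50.79 m/s.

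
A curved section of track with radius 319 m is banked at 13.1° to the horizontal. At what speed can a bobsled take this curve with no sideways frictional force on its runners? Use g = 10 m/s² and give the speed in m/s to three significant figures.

27.2 m/s

On a frictionless banked curve, N sinθ = mv²/r and N cosθ = mg, so tanθ = v²/(rg).
v = √(r g tanθ) = √(319 × 10.0 × tan 13.1°) = √(319 × 10.0 × 0.2327) = √742.3 = 27.25 m/s.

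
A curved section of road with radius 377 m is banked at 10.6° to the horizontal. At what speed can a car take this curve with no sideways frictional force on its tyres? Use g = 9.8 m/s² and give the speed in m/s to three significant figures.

On a frictionless banked curve, N sinθ = mv²/r and N cosθ = mg, so tanθ = v²/(rg).
v = √(r g tanθ) = √(377 × 9.8 × tan 10.6°) = √(377 × 9.8 × 0.1871) = √691.4 = 26.29 m/s.

26.3 m/s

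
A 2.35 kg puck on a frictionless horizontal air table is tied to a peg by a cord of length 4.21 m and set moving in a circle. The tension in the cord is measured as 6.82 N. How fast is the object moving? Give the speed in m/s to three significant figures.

T = m v²/r ⇒ v = √(T r / m) = √(6.82 × 4.21 / 2.35) = √12.22 = 3.495 m/s.

3.50 m/s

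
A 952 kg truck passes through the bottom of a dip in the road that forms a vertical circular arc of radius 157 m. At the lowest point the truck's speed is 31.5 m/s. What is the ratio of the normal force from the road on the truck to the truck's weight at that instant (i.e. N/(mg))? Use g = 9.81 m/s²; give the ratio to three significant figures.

At the bottom, N − mg = mv²/r, so N = m(v²/r + g) and N/(mg) = v²/(rg) + 1 = (31.5)²/(157 × 9.81) + 1 = 0.6442 + 1 = 1.644.

1.64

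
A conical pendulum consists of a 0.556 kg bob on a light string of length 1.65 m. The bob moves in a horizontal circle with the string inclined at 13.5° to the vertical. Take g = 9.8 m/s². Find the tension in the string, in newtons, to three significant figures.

Vertically the bob has no acceleration, so T cosθ = mg.
T = mg/cosθ = 0.556 × 9.8 / cos 13.5° = 5.449/0.9724 = 5.604 N.

5.60 N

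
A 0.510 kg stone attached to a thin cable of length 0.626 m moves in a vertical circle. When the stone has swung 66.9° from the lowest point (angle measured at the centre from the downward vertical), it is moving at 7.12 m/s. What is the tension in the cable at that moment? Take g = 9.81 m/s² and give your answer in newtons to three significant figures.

Take the radial direction toward the centre of the circle as positive. The component of the weight along the string toward the centre is −mg cos φ (φ measured from the bottom), so Newton's second law along the string gives T − mg cos φ = m v²/r.
cos 66.9° = 0.3923, so T = m(v²/r + g cos φ) = 0.510 × ((7.12)²/0.626 + 9.81 × 0.3923) = 0.510 × (80.98 + (3.849)) = 0.510 × 84.83 = 43.26 N.

43.3 N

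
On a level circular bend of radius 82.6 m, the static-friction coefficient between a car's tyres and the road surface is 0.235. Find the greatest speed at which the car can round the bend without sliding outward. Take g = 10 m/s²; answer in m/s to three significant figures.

13.9 m/s

Friction provides the centripetal force on a flat curve. At maximum speed it is at its limiting value: μ_s m g = m v²/r.
Mass cancels: v_max = √(μ_s g r) = √(0.235 × 10.0 × 82.6) = √194.1 = 13.93 m/s.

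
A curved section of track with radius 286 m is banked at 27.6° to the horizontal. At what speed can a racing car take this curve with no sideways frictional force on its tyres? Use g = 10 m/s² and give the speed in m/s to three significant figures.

On a frictionless banked curve, N sinθ = mv²/r and N cosθ = mg, so tanθ = v²/(rg).
v = √(r g tanθ) = √(286 × 10.0 × tan 27.6°) = √(286 × 10.0 × 0.5228) = √1495 = 38.67 m/s.

38.7 m/s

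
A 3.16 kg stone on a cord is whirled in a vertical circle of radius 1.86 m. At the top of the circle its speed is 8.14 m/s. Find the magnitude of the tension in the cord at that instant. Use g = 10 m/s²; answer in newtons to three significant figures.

At the top, both T and the weight mg point inward (toward the centre), so T + mg = mv²/r.
T = m(v²/r − g) = 3.16 × ((8.14)²/1.86 − 10.0) = 3.16 × (35.62 − 10.0) = 3.16 × 25.62 = 80.97 N.

81.0 N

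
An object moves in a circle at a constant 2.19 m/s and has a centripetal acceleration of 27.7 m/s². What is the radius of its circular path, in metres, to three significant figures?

a_c = v²/r ⇒ r = v²/a_c = (2.19)²/27.7 = 4.796/27.7 = 0.1731 m.

0.173 m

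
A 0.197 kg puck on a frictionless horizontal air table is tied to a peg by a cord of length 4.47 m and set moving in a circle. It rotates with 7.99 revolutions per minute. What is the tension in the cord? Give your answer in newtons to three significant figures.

0.616 N

ω = 7.99 rev/min × 2π/60 = 0.8367 rad/s, so v = ωr = 0.8367 × 4.47 = 3.740 m/s.
The tension is the only horizontal force, so it supplies the full centripetal force: T = m v²/r = 0.197 × (3.740)²/4.47 = 0.197 × 13.99/4.47 = 0.6165 N.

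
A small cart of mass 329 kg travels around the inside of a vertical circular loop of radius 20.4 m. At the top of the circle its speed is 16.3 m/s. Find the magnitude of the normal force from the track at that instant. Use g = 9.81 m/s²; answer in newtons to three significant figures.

At the top, both N and the weight mg point inward (toward the centre), so N + mg = mv²/r.
N = m(v²/r − g) = 329 × ((16.3)²/20.4 − 9.81) = 329 × (13.02 − 9.81) = 329 × 3.214 = 1057 N.

1060 N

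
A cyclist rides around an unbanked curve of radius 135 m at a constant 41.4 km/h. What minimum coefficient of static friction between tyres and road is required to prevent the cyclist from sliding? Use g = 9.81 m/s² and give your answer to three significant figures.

0.0999

v = 41.4/3.6 = 11.50 m/s.
Friction provides the centripetal force: μ_s m g = m v²/r, so μ_s = v²/(g r) = (11.50)²/(9.81 × 135) = 132.2/1324 = 0.09986.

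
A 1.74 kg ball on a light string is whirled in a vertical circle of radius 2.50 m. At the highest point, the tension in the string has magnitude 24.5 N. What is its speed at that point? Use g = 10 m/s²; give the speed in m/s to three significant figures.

At the top, T + mg = mv²/r, so v = √(r(T/m + g)) = √(2.50 × (24.5/1.74 + 10.0)) = √(2.50 × 24.08) = √60.20 = 7.759 m/s.

7.76 m/s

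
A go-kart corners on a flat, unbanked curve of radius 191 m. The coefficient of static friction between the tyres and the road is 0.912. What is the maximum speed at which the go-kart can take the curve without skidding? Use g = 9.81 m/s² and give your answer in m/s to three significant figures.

Friction provides the centripetal force on a flat curve. At maximum speed it is at its limiting value: μ_s m g = m v²/r.
Mass cancels: v_max = √(μ_s g r) = √(0.912 × 9.81 × 191) = √1709 = 41.34 m/s.

41.3 m/s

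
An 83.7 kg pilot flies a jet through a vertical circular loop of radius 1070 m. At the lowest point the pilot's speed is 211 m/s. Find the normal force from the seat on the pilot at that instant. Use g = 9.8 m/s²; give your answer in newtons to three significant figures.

4300 N

At the lowest point, N points up (toward the centre) and the weight mg points down (away from the centre), so the net inward force is N − mg = mv²/r.
N = m(v²/r + g) = 83.7 × ((211)²/1070 + 9.8) = 83.7 × (41.61 + 9.8) = 83.7 × 51.41 = 4303 N.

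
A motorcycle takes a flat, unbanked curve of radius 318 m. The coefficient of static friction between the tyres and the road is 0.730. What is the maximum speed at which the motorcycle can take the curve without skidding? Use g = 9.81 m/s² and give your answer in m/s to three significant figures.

The only inward force on a level bend is static friction, so at the limit f_s = μ_s N = μ_s m g = m v²/r.
Mass cancels: v_max = √(μ_s g r) = √(0.730 × 9.81 × 318) = √2277 = 47.72 m/s.

47.7 m/s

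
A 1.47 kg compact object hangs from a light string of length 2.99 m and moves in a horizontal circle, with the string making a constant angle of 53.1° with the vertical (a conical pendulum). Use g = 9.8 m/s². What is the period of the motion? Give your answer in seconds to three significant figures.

r = L sinθ = 2.391 m. From T sinθ = mω²r and T cosθ = mg: tanθ = ω²r/g, so ω² = g tanθ / r = g/(L cosθ).
ω = √(g/(L cosθ)) = √(9.8/(2.99 × 0.6004)) = √5.459 = 2.336 rad/s.
Period = 2π/ω = 2.689 s.

2.69 s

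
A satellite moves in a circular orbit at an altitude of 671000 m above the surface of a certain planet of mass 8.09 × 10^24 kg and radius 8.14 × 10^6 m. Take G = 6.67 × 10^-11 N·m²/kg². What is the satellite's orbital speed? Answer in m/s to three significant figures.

7830 m/s

Orbital radius r = R + h = 8.14 × 10^6 + 671000 = 8.811 × 10^6 m.
Gravity supplies the centripetal force: G M m / r² = m v² / r, so v = √(GM/r).
v = √(6.67 × 10^-11 × 8.09 × 10^24 / 8.811 × 10^6) = √(6.124 × 10^7) = 7826 m/s.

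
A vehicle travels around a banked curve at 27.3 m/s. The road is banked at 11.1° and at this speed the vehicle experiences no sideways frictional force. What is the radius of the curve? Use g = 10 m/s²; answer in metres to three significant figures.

380 m

Frictionless banking: tanθ = v²/(rg), so r = v²/(g tanθ).
r = (27.3)²/(10.0 × tan 11.1°) = 745.3/(10.0 × 0.1962) = 745.3/1.962 = 379.9 m.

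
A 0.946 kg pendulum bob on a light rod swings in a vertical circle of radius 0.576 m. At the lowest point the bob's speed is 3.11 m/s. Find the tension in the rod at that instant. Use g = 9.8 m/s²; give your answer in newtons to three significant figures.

25.2 N

At the lowest point, T points up (toward the centre) and the weight mg points down (away from the centre), so the net inward force is T − mg = mv²/r.
T = m(v²/r + g) = 0.946 × ((3.11)²/0.576 + 9.8) = 0.946 × (16.79 + 9.8) = 0.946 × 26.59 = 25.16 N.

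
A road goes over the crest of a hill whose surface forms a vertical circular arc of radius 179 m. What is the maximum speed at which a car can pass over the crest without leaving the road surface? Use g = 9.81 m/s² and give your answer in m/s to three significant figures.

41.9 m/s

At the crest the centre of the circle is below the car, so the net downward (centripetal) force is mg − N = mv²/r.
The car leaves the road when N → 0, giving v_max = √(g r) = √(9.81 × 179) = 41.90 m/s.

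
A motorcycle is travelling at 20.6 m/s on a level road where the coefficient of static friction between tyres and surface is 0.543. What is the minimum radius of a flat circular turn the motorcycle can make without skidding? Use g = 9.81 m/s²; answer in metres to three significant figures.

At the limit, μ_s m g = m v²/r, so r_min = v²/(μ_s g) = (20.6)²/(0.543 × 9.81) = 424.4/5.327 = 79.66 m.

79.7 m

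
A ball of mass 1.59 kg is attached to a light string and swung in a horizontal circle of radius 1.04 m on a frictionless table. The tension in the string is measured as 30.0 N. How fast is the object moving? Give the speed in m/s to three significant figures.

4.43 m/s

T = m v²/r ⇒ v = √(T r / m) = √(30.0 × 1.04 / 1.59) = √19.62 = 4.430 m/s.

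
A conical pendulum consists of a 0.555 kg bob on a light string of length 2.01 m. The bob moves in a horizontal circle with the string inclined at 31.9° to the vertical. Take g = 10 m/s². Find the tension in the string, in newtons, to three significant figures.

6.54 N

Vertically the bob has no acceleration, so T cosθ = mg.
T = mg/cosθ = 0.555 × 10.0 / cos 31.9° = 5.550/0.8490 = 6.537 N.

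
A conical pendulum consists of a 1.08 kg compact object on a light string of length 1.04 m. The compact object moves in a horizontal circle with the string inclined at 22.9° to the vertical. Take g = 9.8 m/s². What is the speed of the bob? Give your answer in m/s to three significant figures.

The radius of the circle is r = L sinθ = 1.04 × sin 22.9° = 0.4047 m.
Horizontally T sinθ = mv²/r and vertically T cosθ = mg, so tanθ = v²/(rg).
v = √(r g tanθ) = √(0.4047 × 9.8 × 0.4224) = √1.675 = 1.294 m/s.

1.29 m/s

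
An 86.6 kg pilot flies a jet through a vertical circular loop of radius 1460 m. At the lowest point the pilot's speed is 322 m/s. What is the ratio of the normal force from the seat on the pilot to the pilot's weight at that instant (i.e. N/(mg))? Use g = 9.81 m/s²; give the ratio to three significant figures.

8.24

At the bottom, N − mg = mv²/r, so N = m(v²/r + g) and N/(mg) = v²/(rg) + 1 = (322)²/(1460 × 9.81) + 1 = 7.239 + 1 = 8.239.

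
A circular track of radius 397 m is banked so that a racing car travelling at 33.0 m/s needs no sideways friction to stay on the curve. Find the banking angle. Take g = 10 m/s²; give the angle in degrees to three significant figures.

With no friction, the horizontal component of the normal force provides the centripetal force: N sinθ = mv²/r, while N cosθ = mg vertically.
Dividing: tanθ = v²/(r g) = (33.0)²/(397 × 10.0) = 1089/3970 = 0.2743.
θ = arctan(0.2743) = 15.34°.

15.3°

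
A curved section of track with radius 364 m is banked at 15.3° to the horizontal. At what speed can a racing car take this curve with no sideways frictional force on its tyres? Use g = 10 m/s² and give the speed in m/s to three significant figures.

On a frictionless banked curve, N sinθ = mv²/r and N cosθ = mg, so tanθ = v²/(rg).
v = √(r g tanθ) = √(364 × 10.0 × tan 15.3°) = √(364 × 10.0 × 0.2736) = √995.8 = 31.56 m/s.

31.6 m/s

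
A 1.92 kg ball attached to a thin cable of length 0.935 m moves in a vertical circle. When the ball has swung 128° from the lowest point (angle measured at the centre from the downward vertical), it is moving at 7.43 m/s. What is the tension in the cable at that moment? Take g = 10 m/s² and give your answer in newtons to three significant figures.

Take the radial direction toward the centre of the circle as positive. The component of the weight along the string toward the centre is −mg cos φ (φ measured from the bottom), so Newton's second law along the string gives T − mg cos φ = m v²/r.
cos 128° = -0.6157, so T = m(v²/r + g cos φ) = 1.92 × ((7.43)²/0.935 + 10.0 × -0.6157) = 1.92 × (59.04 + (-6.157)) = 1.92 × 52.89 = 101.5 N.

102 N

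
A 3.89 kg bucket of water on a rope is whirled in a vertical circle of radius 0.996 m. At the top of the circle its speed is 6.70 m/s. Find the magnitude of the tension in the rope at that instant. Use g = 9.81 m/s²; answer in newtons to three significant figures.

At the top, both T and the weight mg point inward (toward the centre), so T + mg = mv²/r.
T = m(v²/r − g) = 3.89 × ((6.70)²/0.996 − 9.81) = 3.89 × (45.07 − 9.81) = 3.89 × 35.26 = 137.2 N.

137 N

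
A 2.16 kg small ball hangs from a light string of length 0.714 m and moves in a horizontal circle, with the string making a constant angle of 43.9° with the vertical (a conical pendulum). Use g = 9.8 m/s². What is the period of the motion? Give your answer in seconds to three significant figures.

1.44 s

r = L sinθ = 0.4951 m. From T sinθ = mω²r and T cosθ = mg: tanθ = ω²r/g, so ω² = g tanθ / r = g/(L cosθ).
ω = √(g/(L cosθ)) = √(9.8/(0.714 × 0.7206)) = √19.05 = 4.364 rad/s.
Period = 2π/ω = 1.440 s.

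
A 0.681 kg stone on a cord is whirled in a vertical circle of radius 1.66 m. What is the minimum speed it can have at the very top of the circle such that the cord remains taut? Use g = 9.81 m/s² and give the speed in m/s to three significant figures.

4.04 m/s

At the highest point the centre is directly below, so both the weight and T act inward: T + mg = mv²/r.
At minimum speed T → 0, so mg = mv_min²/r ⇒ v_min = √(g r) = √(9.81 × 1.66) = 4.035 m/s.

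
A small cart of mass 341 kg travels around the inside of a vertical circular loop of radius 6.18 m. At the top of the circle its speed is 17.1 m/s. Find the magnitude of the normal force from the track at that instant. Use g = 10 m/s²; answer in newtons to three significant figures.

12700 N

At the top, both N and the weight mg point inward (toward the centre), so N + mg = mv²/r.
N = m(v²/r − g) = 341 × ((17.1)²/6.18 − 10.0) = 341 × (47.32 − 10.0) = 341 × 37.32 = 12720 N.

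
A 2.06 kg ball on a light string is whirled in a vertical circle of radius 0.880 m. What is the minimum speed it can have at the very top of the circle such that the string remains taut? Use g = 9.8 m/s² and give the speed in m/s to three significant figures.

2.94 m/s

At the top, both weight mg and T point toward the centre: T + mg = mv²/r.
At minimum speed T → 0, so mg = mv_min²/r ⇒ v_min = √(g r) = √(9.8 × 0.880) = 2.937 m/s.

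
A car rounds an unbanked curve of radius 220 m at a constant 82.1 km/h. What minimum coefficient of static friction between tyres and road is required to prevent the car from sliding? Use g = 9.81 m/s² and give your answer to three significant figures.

v = 82.1/3.6 = 22.81 m/s.
Friction provides the centripetal force: μ_s m g = m v²/r, so μ_s = v²/(g r) = (22.81)²/(9.81 × 220) = 520.1/2158 = 0.2410.

0.241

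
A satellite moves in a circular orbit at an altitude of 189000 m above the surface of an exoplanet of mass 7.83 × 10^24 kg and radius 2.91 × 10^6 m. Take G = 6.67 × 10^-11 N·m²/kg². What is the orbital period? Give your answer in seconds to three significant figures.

1500 s

r = R + h = 2.91 × 10^6 + 189000 = 3.099 × 10^6 m. Gravity provides the centripetal force: G M m / r² = m v² / r ⇒ v = √(GM/r) = 12980 m/s.
T = 2πr/v = 2π × 3.099 × 10^6 / 12980 = 1500 s.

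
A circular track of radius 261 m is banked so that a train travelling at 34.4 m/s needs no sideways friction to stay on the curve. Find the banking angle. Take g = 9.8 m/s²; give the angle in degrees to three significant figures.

24.8°

With no friction, the horizontal component of the normal force provides the centripetal force: N sinθ = mv²/r, while N cosθ = mg vertically.
Dividing: tanθ = v²/(r g) = (34.4)²/(261 × 9.8) = 1183/2558 = 0.4626.
θ = arctan(0.4626) = 24.83°.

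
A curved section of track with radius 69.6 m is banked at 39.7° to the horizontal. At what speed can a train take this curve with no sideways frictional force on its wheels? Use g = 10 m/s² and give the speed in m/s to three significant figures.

24.0 m/s

On a frictionless banked curve, N sinθ = mv²/r and N cosθ = mg, so tanθ = v²/(rg).
v = √(r g tanθ) = √(69.6 × 10.0 × tan 39.7°) = √(69.6 × 10.0 × 0.8302) = √577.8 = 24.04 m/s.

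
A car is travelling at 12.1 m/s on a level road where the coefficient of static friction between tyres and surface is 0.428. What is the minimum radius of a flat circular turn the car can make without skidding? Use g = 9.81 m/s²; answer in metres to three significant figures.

At the limit, μ_s m g = m v²/r, so r_min = v²/(μ_s g) = (12.1)²/(0.428 × 9.81) = 146.4/4.199 = 34.87 m.

34.9 m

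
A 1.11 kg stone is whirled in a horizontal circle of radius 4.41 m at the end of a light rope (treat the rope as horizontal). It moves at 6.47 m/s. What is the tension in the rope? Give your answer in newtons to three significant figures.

The tension is the only horizontal force, so it supplies the full centripetal force: T = m v²/r = 1.11 × (6.470)²/4.41 = 1.11 × 41.86/4.41 = 10.54 N.

10.5 N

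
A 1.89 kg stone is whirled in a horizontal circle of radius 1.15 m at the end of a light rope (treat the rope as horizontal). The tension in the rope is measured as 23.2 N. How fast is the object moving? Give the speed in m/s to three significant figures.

T = m v²/r ⇒ v = √(T r / m) = √(23.2 × 1.15 / 1.89) = √14.12 = 3.757 m/s.

3.76 m/s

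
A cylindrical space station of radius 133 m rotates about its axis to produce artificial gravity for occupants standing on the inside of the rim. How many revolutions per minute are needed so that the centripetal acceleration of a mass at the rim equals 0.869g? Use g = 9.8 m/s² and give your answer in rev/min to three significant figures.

Require ω²r = 0.869g, so ω = √(0.869 × 9.8/133) = 0.2530 rad/s.
In rev/min: ω × 60/(2π) = 0.2530 × 60/(2π) = 2.416 rev/min.

2.42 rev/min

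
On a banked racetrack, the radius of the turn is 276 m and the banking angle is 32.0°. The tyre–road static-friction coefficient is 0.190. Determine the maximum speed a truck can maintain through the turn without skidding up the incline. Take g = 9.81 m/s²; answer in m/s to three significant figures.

At the maximum speed, friction acts down the slope at its limiting value f = μN. Radially (horizontal, toward centre): N sinθ + μN cosθ = mv²/r. Vertically: N cosθ − μN sinθ = mg.
Dividing: v² = r g (sinθ + μcosθ)/(cosθ − μsinθ).
sinθ + μcosθ = 0.5299 + 0.190×0.8480 = 0.6910; cosθ − μsinθ = 0.8480 − 0.190×0.5299 = 0.7474.
v² = 276 × 9.81 × 0.6910/0.7474 = 2504 m²/s², so v = 50.04 m/s.

50.0 m/s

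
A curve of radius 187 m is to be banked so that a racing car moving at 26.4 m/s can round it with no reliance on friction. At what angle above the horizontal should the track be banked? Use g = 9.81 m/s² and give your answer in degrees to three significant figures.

With no friction, the horizontal component of the normal force provides the centripetal force: N sinθ = mv²/r, while N cosθ = mg vertically.
Dividing: tanθ = v²/(r g) = (26.4)²/(187 × 9.81) = 697.0/1834 = 0.3799.
θ = arctan(0.3799) = 20.80°.

20.8°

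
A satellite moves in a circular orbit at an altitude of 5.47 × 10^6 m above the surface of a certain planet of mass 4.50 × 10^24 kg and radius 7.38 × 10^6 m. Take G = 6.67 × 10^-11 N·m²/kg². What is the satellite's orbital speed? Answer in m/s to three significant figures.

4830 m/s

Orbital radius r = R + h = 7.38 × 10^6 + 5.47 × 10^6 = 1.285 × 10^7 m.
Gravity supplies the centripetal force: G M m / r² = m v² / r, so v = √(GM/r).
v = √(6.67 × 10^-11 × 4.50 × 10^24 / 1.285 × 10^7) = √(2.336 × 10^7) = 4833 m/s.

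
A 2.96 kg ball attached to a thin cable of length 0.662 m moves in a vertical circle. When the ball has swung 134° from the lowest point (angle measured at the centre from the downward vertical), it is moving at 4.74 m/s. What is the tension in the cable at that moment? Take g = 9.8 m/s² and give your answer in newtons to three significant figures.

Take the radial direction toward the centre of the circle as positive. The component of the weight along the string toward the centre is −mg cos φ (φ measured from the bottom), so Newton's second law along the string gives T − mg cos φ = m v²/r.
cos 134° = -0.6947, so T = m(v²/r + g cos φ) = 2.96 × ((4.74)²/0.662 + 9.8 × -0.6947) = 2.96 × (33.94 + (-6.808)) = 2.96 × 27.13 = 80.31 N.

80.3 N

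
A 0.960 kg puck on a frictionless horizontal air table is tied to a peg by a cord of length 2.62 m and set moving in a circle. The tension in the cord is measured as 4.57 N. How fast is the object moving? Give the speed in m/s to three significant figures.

3.53 m/s

T = m v²/r ⇒ v = √(T r / m) = √(4.57 × 2.62 / 0.960) = √12.47 = 3.532 m/s.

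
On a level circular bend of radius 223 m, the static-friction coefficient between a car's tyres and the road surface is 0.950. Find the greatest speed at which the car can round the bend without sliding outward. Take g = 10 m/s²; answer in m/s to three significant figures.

46.0 m/s

On a flat curve, static friction is the only horizontal force, so it must supply the full centripetal force: μ_s m g = m v²/r.
Mass cancels: v_max = √(μ_s g r) = √(0.950 × 10.0 × 223) = √2118 = 46.03 m/s.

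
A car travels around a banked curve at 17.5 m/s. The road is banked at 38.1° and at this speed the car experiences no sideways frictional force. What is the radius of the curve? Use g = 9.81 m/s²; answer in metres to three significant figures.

Frictionless banking: tanθ = v²/(rg), so r = v²/(g tanθ).
r = (17.5)²/(9.81 × tan 38.1°) = 306.2/(9.81 × 0.7841) = 306.2/7.692 = 39.81 m.

39.8 m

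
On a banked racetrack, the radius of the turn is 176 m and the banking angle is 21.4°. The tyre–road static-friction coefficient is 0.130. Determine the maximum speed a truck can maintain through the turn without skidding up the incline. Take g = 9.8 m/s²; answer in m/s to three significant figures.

At the maximum speed, friction acts down the slope at its limiting value f = μN. Radially (horizontal, toward centre): N sinθ + μN cosθ = mv²/r. Vertically: N cosθ − μN sinθ = mg.
Dividing: v² = r g (sinθ + μcosθ)/(cosθ − μsinθ).
sinθ + μcosθ = 0.3649 + 0.130×0.9311 = 0.4859; cosθ − μsinθ = 0.9311 − 0.130×0.3649 = 0.8836.
v² = 176 × 9.8 × 0.4859/0.8836 = 948.5 m²/s², so v = 30.80 m/s.

30.8 m/s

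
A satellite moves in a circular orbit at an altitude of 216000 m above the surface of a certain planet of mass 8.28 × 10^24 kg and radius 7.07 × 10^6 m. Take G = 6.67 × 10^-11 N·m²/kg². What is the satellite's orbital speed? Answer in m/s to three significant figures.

8710 m/s

Orbital radius r = R + h = 7.07 × 10^6 + 216000 = 7.286 × 10^6 m.
Gravity supplies the centripetal force: G M m / r² = m v² / r, so v = √(GM/r).
v = √(6.67 × 10^-11 × 8.28 × 10^24 / 7.286 × 10^6) = √(7.580 × 10^7) = 8706 m/s.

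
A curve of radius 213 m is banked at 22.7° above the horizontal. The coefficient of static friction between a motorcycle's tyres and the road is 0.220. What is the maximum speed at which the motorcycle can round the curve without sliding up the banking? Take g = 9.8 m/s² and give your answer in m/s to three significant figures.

At the maximum speed, friction acts down the slope at its limiting value f = μN. Radially (horizontal, toward centre): N sinθ + μN cosθ = mv²/r. Vertically: N cosθ − μN sinθ = mg.
Dividing: v² = r g (sinθ + μcosθ)/(cosθ − μsinθ).
sinθ + μcosθ = 0.3859 + 0.220×0.9225 = 0.5889; cosθ − μsinθ = 0.9225 − 0.220×0.3859 = 0.8376.
v² = 213 × 9.8 × 0.5889/0.8376 = 1467 m²/s², so v = 38.31 m/s.

38.3 m/s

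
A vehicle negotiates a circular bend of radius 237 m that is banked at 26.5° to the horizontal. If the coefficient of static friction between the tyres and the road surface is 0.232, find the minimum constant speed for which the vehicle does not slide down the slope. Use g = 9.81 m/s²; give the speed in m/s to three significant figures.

23.6 m/s

At the minimum speed, friction acts up the slope at its limiting value f = μN. Radially (horizontal, toward centre): N sinθ − μN cosθ = mv²/r. Vertically: N cosθ + μN sinθ = mg.
Dividing: v² = r g (sinθ − μcosθ)/(cosθ + μsinθ).
sinθ − μcosθ = 0.4462 − 0.232×0.8949 = 0.2386; cosθ + μsinθ = 0.8949 + 0.232×0.4462 = 0.9985.
v² = 237 × 9.81 × 0.2386/0.9985 = 555.5 m²/s², so v = 23.57 m/s.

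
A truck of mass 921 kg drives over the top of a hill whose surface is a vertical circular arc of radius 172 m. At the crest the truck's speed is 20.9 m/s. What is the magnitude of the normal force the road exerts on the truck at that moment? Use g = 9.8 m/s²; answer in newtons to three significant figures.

At the crest the centripetal acceleration points downward (toward the centre of the arc), so mg − N = mv²/r.
N = m(g − v²/r) = 921 × (9.8 − (20.9)²/172) = 921 × (9.8 − 2.540) = 921 × 7.260 = 6687 N.

6690 N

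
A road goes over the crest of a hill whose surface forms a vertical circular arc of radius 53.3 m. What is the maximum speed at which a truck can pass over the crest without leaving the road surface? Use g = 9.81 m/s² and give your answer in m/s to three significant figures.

22.9 m/s

At the crest the centre of the circle is below the truck, so the net downward (centripetal) force is mg − N = mv²/r.
The truck leaves the road when N → 0, giving v_max = √(g r) = √(9.81 × 53.3) = 22.87 m/s.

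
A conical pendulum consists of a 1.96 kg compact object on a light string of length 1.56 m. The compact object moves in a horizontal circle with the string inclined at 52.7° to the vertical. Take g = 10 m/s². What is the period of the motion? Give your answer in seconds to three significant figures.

1.93 s

r = L sinθ = 1.241 m. From T sinθ = mω²r and T cosθ = mg: tanθ = ω²r/g, so ω² = g tanθ / r = g/(L cosθ).
ω = √(g/(L cosθ)) = √(10.0/(1.56 × 0.6060)) = √10.58 = 3.252 rad/s.
Period = 2π/ω = 1.932 s.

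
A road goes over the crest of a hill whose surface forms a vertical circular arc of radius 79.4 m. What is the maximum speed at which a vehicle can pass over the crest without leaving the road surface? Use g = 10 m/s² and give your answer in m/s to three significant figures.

28.2 m/s

At the crest the centre of the circle is below the vehicle, so the net downward (centripetal) force is mg − N = mv²/r.
The vehicle leaves the road when N → 0, giving v_max = √(g r) = √(10.0 × 79.4) = 28.18 m/s.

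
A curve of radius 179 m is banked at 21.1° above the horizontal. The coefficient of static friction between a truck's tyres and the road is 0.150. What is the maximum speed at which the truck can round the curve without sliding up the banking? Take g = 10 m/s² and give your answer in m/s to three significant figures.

31.9 m/s

At the maximum speed, friction acts down the slope at its limiting value f = μN. Radially (horizontal, toward centre): N sinθ + μN cosθ = mv²/r. Vertically: N cosθ − μN sinθ = mg.
Dividing: v² = r g (sinθ + μcosθ)/(cosθ − μsinθ).
sinθ + μcosθ = 0.3600 + 0.150×0.9330 = 0.4999; cosθ − μsinθ = 0.9330 − 0.150×0.3600 = 0.8790.
v² = 179 × 10.0 × 0.4999/0.8790 = 1018 m²/s², so v = 31.91 m/s.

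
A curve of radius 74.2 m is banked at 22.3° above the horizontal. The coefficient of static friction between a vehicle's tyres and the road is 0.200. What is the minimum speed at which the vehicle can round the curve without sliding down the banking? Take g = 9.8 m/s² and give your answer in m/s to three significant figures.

At the minimum speed, friction acts up the slope at its limiting value f = μN. Radially (horizontal, toward centre): N sinθ − μN cosθ = mv²/r. Vertically: N cosθ + μN sinθ = mg.
Dividing: v² = r g (sinθ − μcosθ)/(cosθ + μsinθ).
sinθ − μcosθ = 0.3795 − 0.200×0.9252 = 0.1944; cosθ + μsinθ = 0.9252 + 0.200×0.3795 = 1.001.
v² = 74.2 × 9.8 × 0.1944/1.001 = 141.2 m²/s², so v = 11.88 m/s.

11.9 m/s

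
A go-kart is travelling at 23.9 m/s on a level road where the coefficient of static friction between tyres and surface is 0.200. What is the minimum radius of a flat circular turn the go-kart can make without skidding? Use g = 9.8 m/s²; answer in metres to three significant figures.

At the limit, μ_s m g = m v²/r, so r_min = v²/(μ_s g) = (23.9)²/(0.200 × 9.8) = 571.2/1.960 = 291.4 m.

291 m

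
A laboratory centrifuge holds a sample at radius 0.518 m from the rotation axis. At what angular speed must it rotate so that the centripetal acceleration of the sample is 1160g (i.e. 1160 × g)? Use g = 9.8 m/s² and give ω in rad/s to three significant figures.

148 rad/s

Centripetal acceleration a_c = ω²r. Setting ω²r = 1160g:
ω = √(1160g / r) = √(1160 × 9.8 / 0.518) = √21950 = 148.1 rad/s.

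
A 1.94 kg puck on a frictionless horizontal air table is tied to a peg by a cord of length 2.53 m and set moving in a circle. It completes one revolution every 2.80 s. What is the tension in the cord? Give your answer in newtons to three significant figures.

24.7 N

v = 2πr/T = 2π × 2.53/2.80 = 5.677 m/s.
The tension is the only horizontal force, so it supplies the full centripetal force: T = m v²/r = 1.94 × (5.677)²/2.53 = 1.94 × 32.23/2.53 = 24.72 N.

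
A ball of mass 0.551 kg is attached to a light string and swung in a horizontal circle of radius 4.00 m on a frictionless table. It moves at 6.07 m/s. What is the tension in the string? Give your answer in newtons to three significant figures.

The tension is the only horizontal force, so it supplies the full centripetal force: T = m v²/r = 0.551 × (6.070)²/4.00 = 0.551 × 36.84/4.00 = 5.075 N.

5.08 N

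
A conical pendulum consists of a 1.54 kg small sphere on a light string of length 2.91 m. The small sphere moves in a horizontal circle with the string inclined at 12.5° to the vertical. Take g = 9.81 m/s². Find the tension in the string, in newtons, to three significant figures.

15.5 N

Vertically the bob has no acceleration, so T cosθ = mg.
T = mg/cosθ = 1.54 × 9.81 / cos 12.5° = 15.11/0.9763 = 15.47 N.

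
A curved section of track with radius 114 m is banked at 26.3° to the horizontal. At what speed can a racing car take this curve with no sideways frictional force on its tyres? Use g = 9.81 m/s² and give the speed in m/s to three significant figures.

23.5 m/s

On a frictionless banked curve, N sinθ = mv²/r and N cosθ = mg, so tanθ = v²/(rg).
v = √(r g tanθ) = √(114 × 9.81 × tan 26.3°) = √(114 × 9.81 × 0.4942) = √552.7 = 23.51 m/s.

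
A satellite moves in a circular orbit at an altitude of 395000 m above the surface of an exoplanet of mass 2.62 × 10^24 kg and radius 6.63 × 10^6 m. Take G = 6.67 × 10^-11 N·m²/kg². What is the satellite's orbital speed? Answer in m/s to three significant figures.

Orbital radius r = R + h = 6.63 × 10^6 + 395000 = 7.025 × 10^6 m.
Gravity supplies the centripetal force: G M m / r² = m v² / r, so v = √(GM/r).
v = √(6.67 × 10^-11 × 2.62 × 10^24 / 7.025 × 10^6) = √(2.488 × 10^7) = 4988 m/s.

4990 m/s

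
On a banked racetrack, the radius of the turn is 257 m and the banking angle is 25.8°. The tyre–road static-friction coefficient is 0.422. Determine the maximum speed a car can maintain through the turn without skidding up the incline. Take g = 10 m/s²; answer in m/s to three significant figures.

At the maximum speed, friction acts down the slope at its limiting value f = μN. Radially (horizontal, toward centre): N sinθ + μN cosθ = mv²/r. Vertically: N cosθ − μN sinθ = mg.
Dividing: v² = r g (sinθ + μcosθ)/(cosθ − μsinθ).
sinθ + μcosθ = 0.4352 + 0.422×0.9003 = 0.8152; cosθ − μsinθ = 0.9003 − 0.422×0.4352 = 0.7167.
v² = 257 × 10.0 × 0.8152/0.7167 = 2923 m²/s², so v = 54.07 m/s.

54.1 m/s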